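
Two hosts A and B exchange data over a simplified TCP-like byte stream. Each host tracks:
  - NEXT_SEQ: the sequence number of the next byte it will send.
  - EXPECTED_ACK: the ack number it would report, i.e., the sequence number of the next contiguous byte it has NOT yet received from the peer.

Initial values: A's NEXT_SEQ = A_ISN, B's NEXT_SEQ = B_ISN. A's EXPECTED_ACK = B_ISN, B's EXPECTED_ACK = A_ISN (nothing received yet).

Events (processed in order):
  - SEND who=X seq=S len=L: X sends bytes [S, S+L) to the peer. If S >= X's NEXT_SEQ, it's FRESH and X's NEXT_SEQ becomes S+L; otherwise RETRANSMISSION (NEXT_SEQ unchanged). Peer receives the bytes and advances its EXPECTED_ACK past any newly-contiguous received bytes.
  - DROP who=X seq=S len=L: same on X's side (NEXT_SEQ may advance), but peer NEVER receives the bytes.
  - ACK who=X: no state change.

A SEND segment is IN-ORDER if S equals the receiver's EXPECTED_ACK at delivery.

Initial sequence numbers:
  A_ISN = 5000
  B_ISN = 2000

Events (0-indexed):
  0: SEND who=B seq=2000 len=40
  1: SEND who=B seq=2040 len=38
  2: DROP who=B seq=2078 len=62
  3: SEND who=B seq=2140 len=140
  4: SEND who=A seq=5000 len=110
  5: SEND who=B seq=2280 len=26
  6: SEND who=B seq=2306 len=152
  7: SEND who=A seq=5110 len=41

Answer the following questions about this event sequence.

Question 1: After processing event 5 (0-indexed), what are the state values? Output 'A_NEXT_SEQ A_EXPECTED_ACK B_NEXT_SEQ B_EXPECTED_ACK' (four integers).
After event 0: A_seq=5000 A_ack=2040 B_seq=2040 B_ack=5000
After event 1: A_seq=5000 A_ack=2078 B_seq=2078 B_ack=5000
After event 2: A_seq=5000 A_ack=2078 B_seq=2140 B_ack=5000
After event 3: A_seq=5000 A_ack=2078 B_seq=2280 B_ack=5000
After event 4: A_seq=5110 A_ack=2078 B_seq=2280 B_ack=5110
After event 5: A_seq=5110 A_ack=2078 B_seq=2306 B_ack=5110

5110 2078 2306 5110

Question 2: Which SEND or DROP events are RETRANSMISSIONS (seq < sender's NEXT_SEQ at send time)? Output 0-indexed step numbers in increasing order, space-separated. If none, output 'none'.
Answer: none

Derivation:
Step 0: SEND seq=2000 -> fresh
Step 1: SEND seq=2040 -> fresh
Step 2: DROP seq=2078 -> fresh
Step 3: SEND seq=2140 -> fresh
Step 4: SEND seq=5000 -> fresh
Step 5: SEND seq=2280 -> fresh
Step 6: SEND seq=2306 -> fresh
Step 7: SEND seq=5110 -> fresh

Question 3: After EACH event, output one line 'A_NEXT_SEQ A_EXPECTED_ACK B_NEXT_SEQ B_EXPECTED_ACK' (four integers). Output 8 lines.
5000 2040 2040 5000
5000 2078 2078 5000
5000 2078 2140 5000
5000 2078 2280 5000
5110 2078 2280 5110
5110 2078 2306 5110
5110 2078 2458 5110
5151 2078 2458 5151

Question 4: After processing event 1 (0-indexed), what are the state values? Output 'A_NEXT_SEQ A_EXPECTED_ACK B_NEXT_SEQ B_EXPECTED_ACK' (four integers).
After event 0: A_seq=5000 A_ack=2040 B_seq=2040 B_ack=5000
After event 1: A_seq=5000 A_ack=2078 B_seq=2078 B_ack=5000

5000 2078 2078 5000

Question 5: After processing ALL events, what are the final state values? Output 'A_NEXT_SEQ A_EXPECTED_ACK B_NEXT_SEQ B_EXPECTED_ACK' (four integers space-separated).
Answer: 5151 2078 2458 5151

Derivation:
After event 0: A_seq=5000 A_ack=2040 B_seq=2040 B_ack=5000
After event 1: A_seq=5000 A_ack=2078 B_seq=2078 B_ack=5000
After event 2: A_seq=5000 A_ack=2078 B_seq=2140 B_ack=5000
After event 3: A_seq=5000 A_ack=2078 B_seq=2280 B_ack=5000
After event 4: A_seq=5110 A_ack=2078 B_seq=2280 B_ack=5110
After event 5: A_seq=5110 A_ack=2078 B_seq=2306 B_ack=5110
After event 6: A_seq=5110 A_ack=2078 B_seq=2458 B_ack=5110
After event 7: A_seq=5151 A_ack=2078 B_seq=2458 B_ack=5151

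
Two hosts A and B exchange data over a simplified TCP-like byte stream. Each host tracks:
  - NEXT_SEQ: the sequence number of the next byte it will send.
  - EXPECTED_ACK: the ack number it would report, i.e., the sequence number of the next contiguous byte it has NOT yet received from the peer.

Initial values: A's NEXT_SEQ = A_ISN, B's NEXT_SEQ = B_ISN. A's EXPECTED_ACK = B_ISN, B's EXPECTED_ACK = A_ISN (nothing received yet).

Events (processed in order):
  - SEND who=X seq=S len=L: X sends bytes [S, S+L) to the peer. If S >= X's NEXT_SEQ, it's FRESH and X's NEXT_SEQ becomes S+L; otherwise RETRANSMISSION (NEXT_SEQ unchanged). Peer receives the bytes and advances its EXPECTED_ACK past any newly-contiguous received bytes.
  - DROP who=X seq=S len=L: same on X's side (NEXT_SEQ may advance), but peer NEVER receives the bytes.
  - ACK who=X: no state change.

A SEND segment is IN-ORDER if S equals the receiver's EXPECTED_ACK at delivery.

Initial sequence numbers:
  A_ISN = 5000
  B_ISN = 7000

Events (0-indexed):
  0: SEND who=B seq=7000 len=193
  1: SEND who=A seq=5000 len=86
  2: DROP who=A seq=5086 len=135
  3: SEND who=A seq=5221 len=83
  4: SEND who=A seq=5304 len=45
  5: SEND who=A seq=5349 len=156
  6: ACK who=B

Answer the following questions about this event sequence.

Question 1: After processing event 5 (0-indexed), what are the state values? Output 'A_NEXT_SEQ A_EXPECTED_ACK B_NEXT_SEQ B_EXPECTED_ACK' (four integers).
After event 0: A_seq=5000 A_ack=7193 B_seq=7193 B_ack=5000
After event 1: A_seq=5086 A_ack=7193 B_seq=7193 B_ack=5086
After event 2: A_seq=5221 A_ack=7193 B_seq=7193 B_ack=5086
After event 3: A_seq=5304 A_ack=7193 B_seq=7193 B_ack=5086
After event 4: A_seq=5349 A_ack=7193 B_seq=7193 B_ack=5086
After event 5: A_seq=5505 A_ack=7193 B_seq=7193 B_ack=5086

5505 7193 7193 5086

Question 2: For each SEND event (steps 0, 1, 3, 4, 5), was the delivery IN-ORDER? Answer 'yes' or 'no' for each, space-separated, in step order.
Answer: yes yes no no no

Derivation:
Step 0: SEND seq=7000 -> in-order
Step 1: SEND seq=5000 -> in-order
Step 3: SEND seq=5221 -> out-of-order
Step 4: SEND seq=5304 -> out-of-order
Step 5: SEND seq=5349 -> out-of-order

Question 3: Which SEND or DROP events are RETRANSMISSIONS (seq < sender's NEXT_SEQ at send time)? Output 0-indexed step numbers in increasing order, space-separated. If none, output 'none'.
Step 0: SEND seq=7000 -> fresh
Step 1: SEND seq=5000 -> fresh
Step 2: DROP seq=5086 -> fresh
Step 3: SEND seq=5221 -> fresh
Step 4: SEND seq=5304 -> fresh
Step 5: SEND seq=5349 -> fresh

Answer: none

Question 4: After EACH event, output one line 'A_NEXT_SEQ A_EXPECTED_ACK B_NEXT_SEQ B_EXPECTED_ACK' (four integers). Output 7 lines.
5000 7193 7193 5000
5086 7193 7193 5086
5221 7193 7193 5086
5304 7193 7193 5086
5349 7193 7193 5086
5505 7193 7193 5086
5505 7193 7193 5086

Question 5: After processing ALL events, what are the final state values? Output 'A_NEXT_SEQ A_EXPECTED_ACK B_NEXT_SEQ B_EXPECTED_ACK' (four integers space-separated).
Answer: 5505 7193 7193 5086

Derivation:
After event 0: A_seq=5000 A_ack=7193 B_seq=7193 B_ack=5000
After event 1: A_seq=5086 A_ack=7193 B_seq=7193 B_ack=5086
After event 2: A_seq=5221 A_ack=7193 B_seq=7193 B_ack=5086
After event 3: A_seq=5304 A_ack=7193 B_seq=7193 B_ack=5086
After event 4: A_seq=5349 A_ack=7193 B_seq=7193 B_ack=5086
After event 5: A_seq=5505 A_ack=7193 B_seq=7193 B_ack=5086
After event 6: A_seq=5505 A_ack=7193 B_seq=7193 B_ack=5086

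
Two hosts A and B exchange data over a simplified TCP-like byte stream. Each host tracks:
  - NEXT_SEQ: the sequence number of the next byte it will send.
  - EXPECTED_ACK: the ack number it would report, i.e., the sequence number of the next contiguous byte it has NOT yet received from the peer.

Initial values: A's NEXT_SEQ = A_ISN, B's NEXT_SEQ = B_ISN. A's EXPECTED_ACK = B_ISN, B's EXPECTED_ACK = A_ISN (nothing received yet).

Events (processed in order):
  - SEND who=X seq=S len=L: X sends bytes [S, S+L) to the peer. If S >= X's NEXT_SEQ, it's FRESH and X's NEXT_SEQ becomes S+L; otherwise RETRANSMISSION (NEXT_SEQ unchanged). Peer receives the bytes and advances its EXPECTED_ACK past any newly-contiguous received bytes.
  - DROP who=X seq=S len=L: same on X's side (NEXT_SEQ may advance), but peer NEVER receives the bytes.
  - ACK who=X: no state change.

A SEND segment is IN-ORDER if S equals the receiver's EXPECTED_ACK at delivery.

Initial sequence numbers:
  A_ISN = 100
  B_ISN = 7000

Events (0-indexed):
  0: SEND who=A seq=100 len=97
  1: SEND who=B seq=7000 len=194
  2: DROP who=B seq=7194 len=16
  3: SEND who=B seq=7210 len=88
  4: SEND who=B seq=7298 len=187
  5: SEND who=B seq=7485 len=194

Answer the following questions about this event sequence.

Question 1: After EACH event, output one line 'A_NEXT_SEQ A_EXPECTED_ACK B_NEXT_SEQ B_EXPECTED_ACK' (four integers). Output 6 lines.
197 7000 7000 197
197 7194 7194 197
197 7194 7210 197
197 7194 7298 197
197 7194 7485 197
197 7194 7679 197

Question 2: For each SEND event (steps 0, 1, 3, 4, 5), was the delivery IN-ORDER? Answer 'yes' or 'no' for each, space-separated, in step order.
Step 0: SEND seq=100 -> in-order
Step 1: SEND seq=7000 -> in-order
Step 3: SEND seq=7210 -> out-of-order
Step 4: SEND seq=7298 -> out-of-order
Step 5: SEND seq=7485 -> out-of-order

Answer: yes yes no no no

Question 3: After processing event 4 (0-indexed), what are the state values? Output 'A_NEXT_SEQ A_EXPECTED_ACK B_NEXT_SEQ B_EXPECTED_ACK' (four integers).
After event 0: A_seq=197 A_ack=7000 B_seq=7000 B_ack=197
After event 1: A_seq=197 A_ack=7194 B_seq=7194 B_ack=197
After event 2: A_seq=197 A_ack=7194 B_seq=7210 B_ack=197
After event 3: A_seq=197 A_ack=7194 B_seq=7298 B_ack=197
After event 4: A_seq=197 A_ack=7194 B_seq=7485 B_ack=197

197 7194 7485 197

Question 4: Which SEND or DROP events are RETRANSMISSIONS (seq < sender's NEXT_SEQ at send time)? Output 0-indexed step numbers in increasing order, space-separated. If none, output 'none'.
Step 0: SEND seq=100 -> fresh
Step 1: SEND seq=7000 -> fresh
Step 2: DROP seq=7194 -> fresh
Step 3: SEND seq=7210 -> fresh
Step 4: SEND seq=7298 -> fresh
Step 5: SEND seq=7485 -> fresh

Answer: none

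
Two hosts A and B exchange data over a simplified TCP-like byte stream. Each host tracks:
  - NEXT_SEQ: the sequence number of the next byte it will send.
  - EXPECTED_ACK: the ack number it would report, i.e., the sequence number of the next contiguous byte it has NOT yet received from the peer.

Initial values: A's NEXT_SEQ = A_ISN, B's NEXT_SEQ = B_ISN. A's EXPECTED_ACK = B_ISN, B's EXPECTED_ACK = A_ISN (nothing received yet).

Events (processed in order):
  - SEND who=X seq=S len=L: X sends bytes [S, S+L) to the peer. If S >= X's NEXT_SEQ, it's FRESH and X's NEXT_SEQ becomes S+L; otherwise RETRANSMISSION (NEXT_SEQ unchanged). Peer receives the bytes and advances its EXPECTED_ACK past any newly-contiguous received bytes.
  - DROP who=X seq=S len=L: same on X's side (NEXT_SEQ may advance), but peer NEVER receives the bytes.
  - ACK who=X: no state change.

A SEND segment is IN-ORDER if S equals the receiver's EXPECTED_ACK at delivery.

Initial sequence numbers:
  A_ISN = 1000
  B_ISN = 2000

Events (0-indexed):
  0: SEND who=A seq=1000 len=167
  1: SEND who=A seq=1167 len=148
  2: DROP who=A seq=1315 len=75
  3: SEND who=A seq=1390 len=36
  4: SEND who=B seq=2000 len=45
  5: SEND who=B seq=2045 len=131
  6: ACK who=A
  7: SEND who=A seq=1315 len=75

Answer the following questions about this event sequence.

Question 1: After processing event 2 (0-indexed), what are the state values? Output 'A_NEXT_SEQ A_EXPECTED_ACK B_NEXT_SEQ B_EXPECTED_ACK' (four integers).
After event 0: A_seq=1167 A_ack=2000 B_seq=2000 B_ack=1167
After event 1: A_seq=1315 A_ack=2000 B_seq=2000 B_ack=1315
After event 2: A_seq=1390 A_ack=2000 B_seq=2000 B_ack=1315

1390 2000 2000 1315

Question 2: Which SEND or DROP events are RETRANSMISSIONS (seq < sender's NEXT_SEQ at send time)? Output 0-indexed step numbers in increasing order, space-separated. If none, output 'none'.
Answer: 7

Derivation:
Step 0: SEND seq=1000 -> fresh
Step 1: SEND seq=1167 -> fresh
Step 2: DROP seq=1315 -> fresh
Step 3: SEND seq=1390 -> fresh
Step 4: SEND seq=2000 -> fresh
Step 5: SEND seq=2045 -> fresh
Step 7: SEND seq=1315 -> retransmit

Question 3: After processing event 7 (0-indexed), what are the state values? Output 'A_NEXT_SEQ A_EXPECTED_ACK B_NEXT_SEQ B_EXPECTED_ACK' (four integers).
After event 0: A_seq=1167 A_ack=2000 B_seq=2000 B_ack=1167
After event 1: A_seq=1315 A_ack=2000 B_seq=2000 B_ack=1315
After event 2: A_seq=1390 A_ack=2000 B_seq=2000 B_ack=1315
After event 3: A_seq=1426 A_ack=2000 B_seq=2000 B_ack=1315
After event 4: A_seq=1426 A_ack=2045 B_seq=2045 B_ack=1315
After event 5: A_seq=1426 A_ack=2176 B_seq=2176 B_ack=1315
After event 6: A_seq=1426 A_ack=2176 B_seq=2176 B_ack=1315
After event 7: A_seq=1426 A_ack=2176 B_seq=2176 B_ack=1426

1426 2176 2176 1426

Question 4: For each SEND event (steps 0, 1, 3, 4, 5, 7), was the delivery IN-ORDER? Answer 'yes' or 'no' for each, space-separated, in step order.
Answer: yes yes no yes yes yes

Derivation:
Step 0: SEND seq=1000 -> in-order
Step 1: SEND seq=1167 -> in-order
Step 3: SEND seq=1390 -> out-of-order
Step 4: SEND seq=2000 -> in-order
Step 5: SEND seq=2045 -> in-order
Step 7: SEND seq=1315 -> in-order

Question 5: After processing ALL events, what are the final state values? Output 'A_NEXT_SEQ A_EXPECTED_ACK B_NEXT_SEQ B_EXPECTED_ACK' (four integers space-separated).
After event 0: A_seq=1167 A_ack=2000 B_seq=2000 B_ack=1167
After event 1: A_seq=1315 A_ack=2000 B_seq=2000 B_ack=1315
After event 2: A_seq=1390 A_ack=2000 B_seq=2000 B_ack=1315
After event 3: A_seq=1426 A_ack=2000 B_seq=2000 B_ack=1315
After event 4: A_seq=1426 A_ack=2045 B_seq=2045 B_ack=1315
After event 5: A_seq=1426 A_ack=2176 B_seq=2176 B_ack=1315
After event 6: A_seq=1426 A_ack=2176 B_seq=2176 B_ack=1315
After event 7: A_seq=1426 A_ack=2176 B_seq=2176 B_ack=1426

Answer: 1426 2176 2176 1426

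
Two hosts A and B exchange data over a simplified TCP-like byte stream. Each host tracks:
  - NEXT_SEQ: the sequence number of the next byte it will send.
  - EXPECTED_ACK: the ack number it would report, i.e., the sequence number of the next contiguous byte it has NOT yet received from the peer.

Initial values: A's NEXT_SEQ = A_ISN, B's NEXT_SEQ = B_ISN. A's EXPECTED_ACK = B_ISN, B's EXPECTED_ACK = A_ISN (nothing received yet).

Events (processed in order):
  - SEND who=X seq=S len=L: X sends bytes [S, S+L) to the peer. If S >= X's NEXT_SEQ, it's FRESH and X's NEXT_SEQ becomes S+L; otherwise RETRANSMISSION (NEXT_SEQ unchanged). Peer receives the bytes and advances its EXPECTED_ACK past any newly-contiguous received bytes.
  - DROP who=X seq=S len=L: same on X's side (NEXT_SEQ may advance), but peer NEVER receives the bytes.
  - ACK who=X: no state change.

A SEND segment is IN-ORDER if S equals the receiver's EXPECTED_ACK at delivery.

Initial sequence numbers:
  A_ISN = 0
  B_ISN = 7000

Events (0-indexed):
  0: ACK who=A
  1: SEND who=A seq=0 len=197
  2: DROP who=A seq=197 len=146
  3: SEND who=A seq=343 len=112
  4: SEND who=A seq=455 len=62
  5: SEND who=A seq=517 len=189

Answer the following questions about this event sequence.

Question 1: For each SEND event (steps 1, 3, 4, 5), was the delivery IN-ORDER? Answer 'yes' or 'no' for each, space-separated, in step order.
Answer: yes no no no

Derivation:
Step 1: SEND seq=0 -> in-order
Step 3: SEND seq=343 -> out-of-order
Step 4: SEND seq=455 -> out-of-order
Step 5: SEND seq=517 -> out-of-order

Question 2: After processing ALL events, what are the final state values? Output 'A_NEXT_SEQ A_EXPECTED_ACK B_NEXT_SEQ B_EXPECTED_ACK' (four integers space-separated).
Answer: 706 7000 7000 197

Derivation:
After event 0: A_seq=0 A_ack=7000 B_seq=7000 B_ack=0
After event 1: A_seq=197 A_ack=7000 B_seq=7000 B_ack=197
After event 2: A_seq=343 A_ack=7000 B_seq=7000 B_ack=197
After event 3: A_seq=455 A_ack=7000 B_seq=7000 B_ack=197
After event 4: A_seq=517 A_ack=7000 B_seq=7000 B_ack=197
After event 5: A_seq=706 A_ack=7000 B_seq=7000 B_ack=197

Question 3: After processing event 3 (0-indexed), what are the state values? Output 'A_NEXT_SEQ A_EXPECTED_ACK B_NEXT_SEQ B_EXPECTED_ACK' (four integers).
After event 0: A_seq=0 A_ack=7000 B_seq=7000 B_ack=0
After event 1: A_seq=197 A_ack=7000 B_seq=7000 B_ack=197
After event 2: A_seq=343 A_ack=7000 B_seq=7000 B_ack=197
After event 3: A_seq=455 A_ack=7000 B_seq=7000 B_ack=197

455 7000 7000 197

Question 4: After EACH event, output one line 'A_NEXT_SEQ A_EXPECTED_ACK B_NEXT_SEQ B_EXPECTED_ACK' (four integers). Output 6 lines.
0 7000 7000 0
197 7000 7000 197
343 7000 7000 197
455 7000 7000 197
517 7000 7000 197
706 7000 7000 197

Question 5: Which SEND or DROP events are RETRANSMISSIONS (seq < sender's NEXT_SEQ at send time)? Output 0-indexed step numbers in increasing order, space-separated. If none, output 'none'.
Step 1: SEND seq=0 -> fresh
Step 2: DROP seq=197 -> fresh
Step 3: SEND seq=343 -> fresh
Step 4: SEND seq=455 -> fresh
Step 5: SEND seq=517 -> fresh

Answer: none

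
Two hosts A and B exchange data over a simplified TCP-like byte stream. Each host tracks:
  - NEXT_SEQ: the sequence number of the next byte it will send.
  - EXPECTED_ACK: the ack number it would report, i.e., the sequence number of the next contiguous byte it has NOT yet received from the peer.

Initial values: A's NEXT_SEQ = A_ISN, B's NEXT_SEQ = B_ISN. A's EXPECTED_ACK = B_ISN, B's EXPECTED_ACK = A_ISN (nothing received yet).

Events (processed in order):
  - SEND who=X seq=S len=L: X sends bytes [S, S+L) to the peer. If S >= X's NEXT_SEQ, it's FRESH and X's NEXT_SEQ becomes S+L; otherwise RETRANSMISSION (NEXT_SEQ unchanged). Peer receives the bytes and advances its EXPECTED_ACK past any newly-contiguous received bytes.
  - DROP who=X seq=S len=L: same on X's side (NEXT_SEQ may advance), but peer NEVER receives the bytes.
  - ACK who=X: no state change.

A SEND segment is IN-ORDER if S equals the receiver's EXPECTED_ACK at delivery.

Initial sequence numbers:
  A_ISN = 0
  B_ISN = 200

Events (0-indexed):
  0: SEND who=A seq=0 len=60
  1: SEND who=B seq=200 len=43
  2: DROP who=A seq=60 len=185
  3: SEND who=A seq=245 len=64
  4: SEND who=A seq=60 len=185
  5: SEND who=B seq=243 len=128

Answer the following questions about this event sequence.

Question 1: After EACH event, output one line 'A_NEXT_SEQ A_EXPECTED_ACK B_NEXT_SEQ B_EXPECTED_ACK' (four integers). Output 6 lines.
60 200 200 60
60 243 243 60
245 243 243 60
309 243 243 60
309 243 243 309
309 371 371 309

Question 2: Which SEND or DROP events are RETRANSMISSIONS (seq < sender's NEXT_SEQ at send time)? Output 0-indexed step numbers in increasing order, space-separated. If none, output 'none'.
Answer: 4

Derivation:
Step 0: SEND seq=0 -> fresh
Step 1: SEND seq=200 -> fresh
Step 2: DROP seq=60 -> fresh
Step 3: SEND seq=245 -> fresh
Step 4: SEND seq=60 -> retransmit
Step 5: SEND seq=243 -> fresh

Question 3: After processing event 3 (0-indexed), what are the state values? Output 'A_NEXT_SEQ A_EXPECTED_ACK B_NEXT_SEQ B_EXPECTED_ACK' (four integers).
After event 0: A_seq=60 A_ack=200 B_seq=200 B_ack=60
After event 1: A_seq=60 A_ack=243 B_seq=243 B_ack=60
After event 2: A_seq=245 A_ack=243 B_seq=243 B_ack=60
After event 3: A_seq=309 A_ack=243 B_seq=243 B_ack=60

309 243 243 60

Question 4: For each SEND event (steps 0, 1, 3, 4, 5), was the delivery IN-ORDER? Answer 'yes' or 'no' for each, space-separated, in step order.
Answer: yes yes no yes yes

Derivation:
Step 0: SEND seq=0 -> in-order
Step 1: SEND seq=200 -> in-order
Step 3: SEND seq=245 -> out-of-order
Step 4: SEND seq=60 -> in-order
Step 5: SEND seq=243 -> in-order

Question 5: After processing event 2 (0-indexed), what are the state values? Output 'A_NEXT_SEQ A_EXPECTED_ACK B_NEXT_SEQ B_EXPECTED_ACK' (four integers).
After event 0: A_seq=60 A_ack=200 B_seq=200 B_ack=60
After event 1: A_seq=60 A_ack=243 B_seq=243 B_ack=60
After event 2: A_seq=245 A_ack=243 B_seq=243 B_ack=60

245 243 243 60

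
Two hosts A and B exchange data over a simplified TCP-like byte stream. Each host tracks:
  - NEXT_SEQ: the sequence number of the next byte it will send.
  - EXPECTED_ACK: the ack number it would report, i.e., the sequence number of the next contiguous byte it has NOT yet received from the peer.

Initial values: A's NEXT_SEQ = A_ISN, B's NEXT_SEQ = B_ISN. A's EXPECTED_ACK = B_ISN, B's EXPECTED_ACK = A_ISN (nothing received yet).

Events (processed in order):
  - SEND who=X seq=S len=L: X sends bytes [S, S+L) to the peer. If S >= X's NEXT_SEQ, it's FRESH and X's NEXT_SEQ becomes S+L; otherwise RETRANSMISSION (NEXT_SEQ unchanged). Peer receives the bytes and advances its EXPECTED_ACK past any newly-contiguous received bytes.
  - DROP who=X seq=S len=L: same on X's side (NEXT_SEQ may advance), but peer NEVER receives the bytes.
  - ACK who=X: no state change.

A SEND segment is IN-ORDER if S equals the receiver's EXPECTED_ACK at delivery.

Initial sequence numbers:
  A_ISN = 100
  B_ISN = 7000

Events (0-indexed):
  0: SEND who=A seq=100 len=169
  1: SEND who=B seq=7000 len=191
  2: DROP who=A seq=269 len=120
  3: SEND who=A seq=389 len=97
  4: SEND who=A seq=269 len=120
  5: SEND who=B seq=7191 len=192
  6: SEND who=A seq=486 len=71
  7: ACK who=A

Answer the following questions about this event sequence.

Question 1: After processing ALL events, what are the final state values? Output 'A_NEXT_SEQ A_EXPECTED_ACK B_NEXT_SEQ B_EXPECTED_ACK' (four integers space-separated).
Answer: 557 7383 7383 557

Derivation:
After event 0: A_seq=269 A_ack=7000 B_seq=7000 B_ack=269
After event 1: A_seq=269 A_ack=7191 B_seq=7191 B_ack=269
After event 2: A_seq=389 A_ack=7191 B_seq=7191 B_ack=269
After event 3: A_seq=486 A_ack=7191 B_seq=7191 B_ack=269
After event 4: A_seq=486 A_ack=7191 B_seq=7191 B_ack=486
After event 5: A_seq=486 A_ack=7383 B_seq=7383 B_ack=486
After event 6: A_seq=557 A_ack=7383 B_seq=7383 B_ack=557
After event 7: A_seq=557 A_ack=7383 B_seq=7383 B_ack=557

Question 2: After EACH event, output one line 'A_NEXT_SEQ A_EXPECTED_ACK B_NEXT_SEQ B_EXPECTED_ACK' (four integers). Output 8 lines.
269 7000 7000 269
269 7191 7191 269
389 7191 7191 269
486 7191 7191 269
486 7191 7191 486
486 7383 7383 486
557 7383 7383 557
557 7383 7383 557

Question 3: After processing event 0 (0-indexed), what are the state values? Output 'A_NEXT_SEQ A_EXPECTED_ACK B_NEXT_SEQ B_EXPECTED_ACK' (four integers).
After event 0: A_seq=269 A_ack=7000 B_seq=7000 B_ack=269

269 7000 7000 269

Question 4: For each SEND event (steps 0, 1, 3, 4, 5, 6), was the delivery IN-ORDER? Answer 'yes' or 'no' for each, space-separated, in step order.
Answer: yes yes no yes yes yes

Derivation:
Step 0: SEND seq=100 -> in-order
Step 1: SEND seq=7000 -> in-order
Step 3: SEND seq=389 -> out-of-order
Step 4: SEND seq=269 -> in-order
Step 5: SEND seq=7191 -> in-order
Step 6: SEND seq=486 -> in-order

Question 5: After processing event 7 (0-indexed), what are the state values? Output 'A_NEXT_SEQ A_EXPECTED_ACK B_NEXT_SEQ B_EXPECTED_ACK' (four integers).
After event 0: A_seq=269 A_ack=7000 B_seq=7000 B_ack=269
After event 1: A_seq=269 A_ack=7191 B_seq=7191 B_ack=269
After event 2: A_seq=389 A_ack=7191 B_seq=7191 B_ack=269
After event 3: A_seq=486 A_ack=7191 B_seq=7191 B_ack=269
After event 4: A_seq=486 A_ack=7191 B_seq=7191 B_ack=486
After event 5: A_seq=486 A_ack=7383 B_seq=7383 B_ack=486
After event 6: A_seq=557 A_ack=7383 B_seq=7383 B_ack=557
After event 7: A_seq=557 A_ack=7383 B_seq=7383 B_ack=557

557 7383 7383 557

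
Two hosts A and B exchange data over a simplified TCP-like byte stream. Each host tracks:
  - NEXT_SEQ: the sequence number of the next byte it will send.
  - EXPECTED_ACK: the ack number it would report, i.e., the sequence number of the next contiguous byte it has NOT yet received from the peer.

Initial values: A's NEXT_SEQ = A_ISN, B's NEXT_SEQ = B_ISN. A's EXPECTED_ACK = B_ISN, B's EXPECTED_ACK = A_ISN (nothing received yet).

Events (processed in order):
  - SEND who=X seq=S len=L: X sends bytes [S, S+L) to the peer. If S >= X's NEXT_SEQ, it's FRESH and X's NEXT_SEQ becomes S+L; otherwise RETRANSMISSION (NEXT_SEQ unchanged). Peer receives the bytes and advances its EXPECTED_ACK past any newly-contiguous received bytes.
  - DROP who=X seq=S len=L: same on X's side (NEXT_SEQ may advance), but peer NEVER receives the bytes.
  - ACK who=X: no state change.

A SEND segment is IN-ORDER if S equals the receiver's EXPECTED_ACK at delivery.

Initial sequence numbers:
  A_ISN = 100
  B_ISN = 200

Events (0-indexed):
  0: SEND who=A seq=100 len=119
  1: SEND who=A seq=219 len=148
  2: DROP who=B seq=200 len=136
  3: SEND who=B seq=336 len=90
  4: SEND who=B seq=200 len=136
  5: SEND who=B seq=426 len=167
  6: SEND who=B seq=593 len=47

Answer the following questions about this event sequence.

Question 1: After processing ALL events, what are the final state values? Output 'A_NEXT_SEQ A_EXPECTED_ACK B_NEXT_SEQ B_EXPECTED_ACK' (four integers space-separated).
Answer: 367 640 640 367

Derivation:
After event 0: A_seq=219 A_ack=200 B_seq=200 B_ack=219
After event 1: A_seq=367 A_ack=200 B_seq=200 B_ack=367
After event 2: A_seq=367 A_ack=200 B_seq=336 B_ack=367
After event 3: A_seq=367 A_ack=200 B_seq=426 B_ack=367
After event 4: A_seq=367 A_ack=426 B_seq=426 B_ack=367
After event 5: A_seq=367 A_ack=593 B_seq=593 B_ack=367
After event 6: A_seq=367 A_ack=640 B_seq=640 B_ack=367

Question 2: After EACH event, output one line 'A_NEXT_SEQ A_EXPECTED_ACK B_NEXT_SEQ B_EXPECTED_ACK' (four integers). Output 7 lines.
219 200 200 219
367 200 200 367
367 200 336 367
367 200 426 367
367 426 426 367
367 593 593 367
367 640 640 367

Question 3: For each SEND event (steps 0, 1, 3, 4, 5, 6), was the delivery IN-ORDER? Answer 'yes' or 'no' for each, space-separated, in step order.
Step 0: SEND seq=100 -> in-order
Step 1: SEND seq=219 -> in-order
Step 3: SEND seq=336 -> out-of-order
Step 4: SEND seq=200 -> in-order
Step 5: SEND seq=426 -> in-order
Step 6: SEND seq=593 -> in-order

Answer: yes yes no yes yes yes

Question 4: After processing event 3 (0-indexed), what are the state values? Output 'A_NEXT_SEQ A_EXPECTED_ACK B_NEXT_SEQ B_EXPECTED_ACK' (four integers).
After event 0: A_seq=219 A_ack=200 B_seq=200 B_ack=219
After event 1: A_seq=367 A_ack=200 B_seq=200 B_ack=367
After event 2: A_seq=367 A_ack=200 B_seq=336 B_ack=367
After event 3: A_seq=367 A_ack=200 B_seq=426 B_ack=367

367 200 426 367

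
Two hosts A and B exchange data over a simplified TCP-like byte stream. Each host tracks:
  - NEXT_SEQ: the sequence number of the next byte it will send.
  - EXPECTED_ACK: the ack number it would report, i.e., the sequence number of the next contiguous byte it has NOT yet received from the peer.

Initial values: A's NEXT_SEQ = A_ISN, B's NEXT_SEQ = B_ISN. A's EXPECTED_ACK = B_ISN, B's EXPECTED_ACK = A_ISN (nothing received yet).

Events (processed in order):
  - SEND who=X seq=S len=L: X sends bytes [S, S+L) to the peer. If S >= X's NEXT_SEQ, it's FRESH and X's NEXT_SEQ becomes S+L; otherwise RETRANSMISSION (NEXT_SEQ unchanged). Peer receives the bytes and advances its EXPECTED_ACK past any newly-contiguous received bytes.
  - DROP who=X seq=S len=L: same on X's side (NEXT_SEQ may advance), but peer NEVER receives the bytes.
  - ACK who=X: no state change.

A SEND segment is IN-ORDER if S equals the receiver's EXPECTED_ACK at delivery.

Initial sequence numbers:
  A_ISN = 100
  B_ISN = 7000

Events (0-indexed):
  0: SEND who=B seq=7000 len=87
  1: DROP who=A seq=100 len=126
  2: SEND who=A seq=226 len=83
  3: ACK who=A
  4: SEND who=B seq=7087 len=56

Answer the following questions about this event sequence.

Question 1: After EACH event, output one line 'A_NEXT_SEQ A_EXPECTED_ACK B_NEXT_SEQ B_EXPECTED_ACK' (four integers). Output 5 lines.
100 7087 7087 100
226 7087 7087 100
309 7087 7087 100
309 7087 7087 100
309 7143 7143 100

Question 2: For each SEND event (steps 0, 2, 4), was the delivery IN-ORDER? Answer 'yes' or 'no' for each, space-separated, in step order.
Answer: yes no yes

Derivation:
Step 0: SEND seq=7000 -> in-order
Step 2: SEND seq=226 -> out-of-order
Step 4: SEND seq=7087 -> in-order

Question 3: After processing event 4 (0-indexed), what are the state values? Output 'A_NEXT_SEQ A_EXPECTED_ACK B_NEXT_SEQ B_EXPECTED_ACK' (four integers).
After event 0: A_seq=100 A_ack=7087 B_seq=7087 B_ack=100
After event 1: A_seq=226 A_ack=7087 B_seq=7087 B_ack=100
After event 2: A_seq=309 A_ack=7087 B_seq=7087 B_ack=100
After event 3: A_seq=309 A_ack=7087 B_seq=7087 B_ack=100
After event 4: A_seq=309 A_ack=7143 B_seq=7143 B_ack=100

309 7143 7143 100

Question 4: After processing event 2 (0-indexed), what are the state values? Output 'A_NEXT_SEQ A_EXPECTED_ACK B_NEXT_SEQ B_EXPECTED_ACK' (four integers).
After event 0: A_seq=100 A_ack=7087 B_seq=7087 B_ack=100
After event 1: A_seq=226 A_ack=7087 B_seq=7087 B_ack=100
After event 2: A_seq=309 A_ack=7087 B_seq=7087 B_ack=100

309 7087 7087 100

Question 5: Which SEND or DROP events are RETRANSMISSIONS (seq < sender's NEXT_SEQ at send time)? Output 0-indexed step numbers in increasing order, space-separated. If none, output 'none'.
Step 0: SEND seq=7000 -> fresh
Step 1: DROP seq=100 -> fresh
Step 2: SEND seq=226 -> fresh
Step 4: SEND seq=7087 -> fresh

Answer: none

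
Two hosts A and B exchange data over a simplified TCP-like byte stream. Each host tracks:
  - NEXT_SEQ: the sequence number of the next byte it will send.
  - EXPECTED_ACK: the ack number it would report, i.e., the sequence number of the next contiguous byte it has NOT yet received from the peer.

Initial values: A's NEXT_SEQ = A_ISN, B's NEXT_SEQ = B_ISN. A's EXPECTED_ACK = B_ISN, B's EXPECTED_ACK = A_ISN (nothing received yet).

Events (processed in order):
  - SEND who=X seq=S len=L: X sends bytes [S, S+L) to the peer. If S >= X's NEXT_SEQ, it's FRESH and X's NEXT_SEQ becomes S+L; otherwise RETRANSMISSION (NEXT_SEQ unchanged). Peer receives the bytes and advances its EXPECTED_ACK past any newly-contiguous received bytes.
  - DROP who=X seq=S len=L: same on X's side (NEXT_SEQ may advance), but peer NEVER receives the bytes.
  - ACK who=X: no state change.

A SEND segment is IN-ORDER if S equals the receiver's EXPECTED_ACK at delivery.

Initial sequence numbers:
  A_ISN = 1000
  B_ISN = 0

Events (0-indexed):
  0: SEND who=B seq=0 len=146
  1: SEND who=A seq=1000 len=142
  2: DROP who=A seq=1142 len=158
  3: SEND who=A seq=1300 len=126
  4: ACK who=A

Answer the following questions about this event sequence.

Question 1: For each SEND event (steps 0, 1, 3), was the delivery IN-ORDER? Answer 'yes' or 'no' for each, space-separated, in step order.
Answer: yes yes no

Derivation:
Step 0: SEND seq=0 -> in-order
Step 1: SEND seq=1000 -> in-order
Step 3: SEND seq=1300 -> out-of-order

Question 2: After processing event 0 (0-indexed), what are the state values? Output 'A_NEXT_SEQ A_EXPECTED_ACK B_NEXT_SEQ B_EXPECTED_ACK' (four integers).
After event 0: A_seq=1000 A_ack=146 B_seq=146 B_ack=1000

1000 146 146 1000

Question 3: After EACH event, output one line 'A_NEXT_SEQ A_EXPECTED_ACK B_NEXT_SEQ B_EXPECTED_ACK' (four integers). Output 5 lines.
1000 146 146 1000
1142 146 146 1142
1300 146 146 1142
1426 146 146 1142
1426 146 146 1142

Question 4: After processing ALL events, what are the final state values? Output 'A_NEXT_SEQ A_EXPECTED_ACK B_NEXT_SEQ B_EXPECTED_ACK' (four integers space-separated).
Answer: 1426 146 146 1142

Derivation:
After event 0: A_seq=1000 A_ack=146 B_seq=146 B_ack=1000
After event 1: A_seq=1142 A_ack=146 B_seq=146 B_ack=1142
After event 2: A_seq=1300 A_ack=146 B_seq=146 B_ack=1142
After event 3: A_seq=1426 A_ack=146 B_seq=146 B_ack=1142
After event 4: A_seq=1426 A_ack=146 B_seq=146 B_ack=1142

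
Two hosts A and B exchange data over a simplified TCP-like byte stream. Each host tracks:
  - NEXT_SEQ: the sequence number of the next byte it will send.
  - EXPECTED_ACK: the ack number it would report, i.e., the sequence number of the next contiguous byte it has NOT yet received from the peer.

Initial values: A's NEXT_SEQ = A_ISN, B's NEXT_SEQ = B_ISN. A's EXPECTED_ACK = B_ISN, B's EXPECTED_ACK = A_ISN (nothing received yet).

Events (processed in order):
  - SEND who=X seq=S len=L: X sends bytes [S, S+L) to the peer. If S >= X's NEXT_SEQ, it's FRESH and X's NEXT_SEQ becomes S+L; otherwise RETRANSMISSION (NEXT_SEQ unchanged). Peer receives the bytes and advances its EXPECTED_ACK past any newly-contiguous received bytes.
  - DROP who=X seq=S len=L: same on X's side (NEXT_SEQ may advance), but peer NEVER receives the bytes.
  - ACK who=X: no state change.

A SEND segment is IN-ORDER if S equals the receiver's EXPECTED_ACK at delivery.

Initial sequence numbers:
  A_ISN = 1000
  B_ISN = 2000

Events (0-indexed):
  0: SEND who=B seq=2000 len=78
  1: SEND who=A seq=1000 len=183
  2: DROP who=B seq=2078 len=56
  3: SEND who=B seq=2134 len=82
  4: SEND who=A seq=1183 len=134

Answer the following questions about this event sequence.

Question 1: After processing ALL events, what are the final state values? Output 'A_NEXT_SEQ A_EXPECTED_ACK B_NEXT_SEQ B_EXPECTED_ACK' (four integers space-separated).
After event 0: A_seq=1000 A_ack=2078 B_seq=2078 B_ack=1000
After event 1: A_seq=1183 A_ack=2078 B_seq=2078 B_ack=1183
After event 2: A_seq=1183 A_ack=2078 B_seq=2134 B_ack=1183
After event 3: A_seq=1183 A_ack=2078 B_seq=2216 B_ack=1183
After event 4: A_seq=1317 A_ack=2078 B_seq=2216 B_ack=1317

Answer: 1317 2078 2216 1317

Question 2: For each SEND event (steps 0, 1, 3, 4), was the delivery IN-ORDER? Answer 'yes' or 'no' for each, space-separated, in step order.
Step 0: SEND seq=2000 -> in-order
Step 1: SEND seq=1000 -> in-order
Step 3: SEND seq=2134 -> out-of-order
Step 4: SEND seq=1183 -> in-order

Answer: yes yes no yes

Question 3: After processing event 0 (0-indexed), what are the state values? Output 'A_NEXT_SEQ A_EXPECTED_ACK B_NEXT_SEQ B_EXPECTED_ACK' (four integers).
After event 0: A_seq=1000 A_ack=2078 B_seq=2078 B_ack=1000

1000 2078 2078 1000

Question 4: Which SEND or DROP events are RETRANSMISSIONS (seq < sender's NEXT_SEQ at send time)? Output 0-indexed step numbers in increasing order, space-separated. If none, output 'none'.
Answer: none

Derivation:
Step 0: SEND seq=2000 -> fresh
Step 1: SEND seq=1000 -> fresh
Step 2: DROP seq=2078 -> fresh
Step 3: SEND seq=2134 -> fresh
Step 4: SEND seq=1183 -> fresh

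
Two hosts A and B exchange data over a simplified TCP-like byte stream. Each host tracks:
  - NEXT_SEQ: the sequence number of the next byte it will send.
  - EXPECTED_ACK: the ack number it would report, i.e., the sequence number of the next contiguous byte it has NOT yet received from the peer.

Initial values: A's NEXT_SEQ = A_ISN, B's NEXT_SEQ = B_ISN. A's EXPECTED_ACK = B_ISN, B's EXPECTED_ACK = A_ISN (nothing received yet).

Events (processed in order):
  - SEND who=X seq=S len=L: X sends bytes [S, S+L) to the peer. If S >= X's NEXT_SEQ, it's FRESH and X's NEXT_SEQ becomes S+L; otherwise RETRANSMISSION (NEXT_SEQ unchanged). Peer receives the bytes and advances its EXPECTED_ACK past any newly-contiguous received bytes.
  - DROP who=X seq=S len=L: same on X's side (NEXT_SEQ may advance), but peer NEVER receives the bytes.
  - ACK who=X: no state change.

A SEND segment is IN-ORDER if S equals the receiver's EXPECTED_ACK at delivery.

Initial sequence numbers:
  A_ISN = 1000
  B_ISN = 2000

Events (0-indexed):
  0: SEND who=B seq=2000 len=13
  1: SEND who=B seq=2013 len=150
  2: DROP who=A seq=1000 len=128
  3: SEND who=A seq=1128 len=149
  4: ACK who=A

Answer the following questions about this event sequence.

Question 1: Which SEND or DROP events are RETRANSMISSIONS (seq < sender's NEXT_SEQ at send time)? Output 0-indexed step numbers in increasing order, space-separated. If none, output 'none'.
Answer: none

Derivation:
Step 0: SEND seq=2000 -> fresh
Step 1: SEND seq=2013 -> fresh
Step 2: DROP seq=1000 -> fresh
Step 3: SEND seq=1128 -> fresh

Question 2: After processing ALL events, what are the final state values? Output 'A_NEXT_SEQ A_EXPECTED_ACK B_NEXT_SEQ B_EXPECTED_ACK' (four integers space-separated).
Answer: 1277 2163 2163 1000

Derivation:
After event 0: A_seq=1000 A_ack=2013 B_seq=2013 B_ack=1000
After event 1: A_seq=1000 A_ack=2163 B_seq=2163 B_ack=1000
After event 2: A_seq=1128 A_ack=2163 B_seq=2163 B_ack=1000
After event 3: A_seq=1277 A_ack=2163 B_seq=2163 B_ack=1000
After event 4: A_seq=1277 A_ack=2163 B_seq=2163 B_ack=1000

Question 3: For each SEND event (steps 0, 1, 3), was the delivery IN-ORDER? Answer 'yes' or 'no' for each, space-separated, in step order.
Step 0: SEND seq=2000 -> in-order
Step 1: SEND seq=2013 -> in-order
Step 3: SEND seq=1128 -> out-of-order

Answer: yes yes no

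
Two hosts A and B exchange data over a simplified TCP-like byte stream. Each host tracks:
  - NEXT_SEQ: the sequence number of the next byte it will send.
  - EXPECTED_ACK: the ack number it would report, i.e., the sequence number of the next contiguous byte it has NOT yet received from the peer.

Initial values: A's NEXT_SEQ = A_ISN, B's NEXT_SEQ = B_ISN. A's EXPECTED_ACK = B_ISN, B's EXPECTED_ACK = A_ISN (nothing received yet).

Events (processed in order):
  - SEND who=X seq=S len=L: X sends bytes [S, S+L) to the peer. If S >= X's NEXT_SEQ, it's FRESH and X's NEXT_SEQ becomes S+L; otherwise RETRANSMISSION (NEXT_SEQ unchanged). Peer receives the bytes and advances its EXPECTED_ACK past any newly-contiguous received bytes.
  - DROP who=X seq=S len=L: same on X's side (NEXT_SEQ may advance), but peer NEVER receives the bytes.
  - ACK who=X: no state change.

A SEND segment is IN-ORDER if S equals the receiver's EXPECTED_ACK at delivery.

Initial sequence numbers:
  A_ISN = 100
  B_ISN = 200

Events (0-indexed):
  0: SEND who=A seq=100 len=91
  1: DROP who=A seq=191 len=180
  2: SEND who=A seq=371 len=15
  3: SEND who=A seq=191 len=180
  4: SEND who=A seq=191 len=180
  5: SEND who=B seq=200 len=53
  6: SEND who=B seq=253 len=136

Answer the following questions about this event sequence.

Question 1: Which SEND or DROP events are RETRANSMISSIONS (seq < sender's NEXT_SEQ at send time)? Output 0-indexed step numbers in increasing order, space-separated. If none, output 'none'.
Step 0: SEND seq=100 -> fresh
Step 1: DROP seq=191 -> fresh
Step 2: SEND seq=371 -> fresh
Step 3: SEND seq=191 -> retransmit
Step 4: SEND seq=191 -> retransmit
Step 5: SEND seq=200 -> fresh
Step 6: SEND seq=253 -> fresh

Answer: 3 4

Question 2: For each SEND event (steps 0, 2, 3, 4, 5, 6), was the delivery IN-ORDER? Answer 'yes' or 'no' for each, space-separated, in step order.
Answer: yes no yes no yes yes

Derivation:
Step 0: SEND seq=100 -> in-order
Step 2: SEND seq=371 -> out-of-order
Step 3: SEND seq=191 -> in-order
Step 4: SEND seq=191 -> out-of-order
Step 5: SEND seq=200 -> in-order
Step 6: SEND seq=253 -> in-order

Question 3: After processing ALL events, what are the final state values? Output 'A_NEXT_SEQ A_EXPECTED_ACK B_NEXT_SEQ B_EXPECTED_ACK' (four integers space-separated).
After event 0: A_seq=191 A_ack=200 B_seq=200 B_ack=191
After event 1: A_seq=371 A_ack=200 B_seq=200 B_ack=191
After event 2: A_seq=386 A_ack=200 B_seq=200 B_ack=191
After event 3: A_seq=386 A_ack=200 B_seq=200 B_ack=386
After event 4: A_seq=386 A_ack=200 B_seq=200 B_ack=386
After event 5: A_seq=386 A_ack=253 B_seq=253 B_ack=386
After event 6: A_seq=386 A_ack=389 B_seq=389 B_ack=386

Answer: 386 389 389 386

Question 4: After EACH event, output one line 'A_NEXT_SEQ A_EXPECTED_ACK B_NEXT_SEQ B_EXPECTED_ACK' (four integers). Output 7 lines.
191 200 200 191
371 200 200 191
386 200 200 191
386 200 200 386
386 200 200 386
386 253 253 386
386 389 389 386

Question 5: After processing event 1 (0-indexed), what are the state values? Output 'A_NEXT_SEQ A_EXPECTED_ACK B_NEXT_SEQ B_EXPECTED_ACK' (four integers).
After event 0: A_seq=191 A_ack=200 B_seq=200 B_ack=191
After event 1: A_seq=371 A_ack=200 B_seq=200 B_ack=191

371 200 200 191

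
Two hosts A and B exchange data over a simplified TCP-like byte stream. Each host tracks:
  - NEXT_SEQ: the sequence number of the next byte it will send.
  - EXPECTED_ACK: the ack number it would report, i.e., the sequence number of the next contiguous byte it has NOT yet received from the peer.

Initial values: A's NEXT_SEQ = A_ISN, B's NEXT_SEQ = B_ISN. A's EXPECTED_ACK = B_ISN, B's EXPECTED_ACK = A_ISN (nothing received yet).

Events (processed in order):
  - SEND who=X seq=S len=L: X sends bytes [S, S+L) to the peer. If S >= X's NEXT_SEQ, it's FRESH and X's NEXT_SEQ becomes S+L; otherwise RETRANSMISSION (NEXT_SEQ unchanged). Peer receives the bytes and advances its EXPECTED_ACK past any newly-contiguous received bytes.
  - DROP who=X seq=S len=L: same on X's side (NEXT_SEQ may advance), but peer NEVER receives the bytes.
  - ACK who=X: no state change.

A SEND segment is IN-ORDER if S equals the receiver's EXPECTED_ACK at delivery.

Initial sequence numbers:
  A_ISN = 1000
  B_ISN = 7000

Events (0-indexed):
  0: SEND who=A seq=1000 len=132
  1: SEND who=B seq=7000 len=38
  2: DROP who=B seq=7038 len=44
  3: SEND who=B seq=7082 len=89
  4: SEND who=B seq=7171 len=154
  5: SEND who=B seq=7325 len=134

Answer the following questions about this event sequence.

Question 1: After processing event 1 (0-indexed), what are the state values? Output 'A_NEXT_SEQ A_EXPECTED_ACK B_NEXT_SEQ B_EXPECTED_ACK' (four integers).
After event 0: A_seq=1132 A_ack=7000 B_seq=7000 B_ack=1132
After event 1: A_seq=1132 A_ack=7038 B_seq=7038 B_ack=1132

1132 7038 7038 1132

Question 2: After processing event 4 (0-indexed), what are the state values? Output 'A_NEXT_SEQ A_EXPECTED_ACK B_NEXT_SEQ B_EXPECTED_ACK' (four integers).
After event 0: A_seq=1132 A_ack=7000 B_seq=7000 B_ack=1132
After event 1: A_seq=1132 A_ack=7038 B_seq=7038 B_ack=1132
After event 2: A_seq=1132 A_ack=7038 B_seq=7082 B_ack=1132
After event 3: A_seq=1132 A_ack=7038 B_seq=7171 B_ack=1132
After event 4: A_seq=1132 A_ack=7038 B_seq=7325 B_ack=1132

1132 7038 7325 1132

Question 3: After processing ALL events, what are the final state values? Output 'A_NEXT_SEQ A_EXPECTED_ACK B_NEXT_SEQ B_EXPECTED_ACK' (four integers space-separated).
After event 0: A_seq=1132 A_ack=7000 B_seq=7000 B_ack=1132
After event 1: A_seq=1132 A_ack=7038 B_seq=7038 B_ack=1132
After event 2: A_seq=1132 A_ack=7038 B_seq=7082 B_ack=1132
After event 3: A_seq=1132 A_ack=7038 B_seq=7171 B_ack=1132
After event 4: A_seq=1132 A_ack=7038 B_seq=7325 B_ack=1132
After event 5: A_seq=1132 A_ack=7038 B_seq=7459 B_ack=1132

Answer: 1132 7038 7459 1132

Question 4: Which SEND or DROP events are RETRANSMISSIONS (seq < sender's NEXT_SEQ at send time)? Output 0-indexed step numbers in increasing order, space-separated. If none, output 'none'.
Answer: none

Derivation:
Step 0: SEND seq=1000 -> fresh
Step 1: SEND seq=7000 -> fresh
Step 2: DROP seq=7038 -> fresh
Step 3: SEND seq=7082 -> fresh
Step 4: SEND seq=7171 -> fresh
Step 5: SEND seq=7325 -> fresh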